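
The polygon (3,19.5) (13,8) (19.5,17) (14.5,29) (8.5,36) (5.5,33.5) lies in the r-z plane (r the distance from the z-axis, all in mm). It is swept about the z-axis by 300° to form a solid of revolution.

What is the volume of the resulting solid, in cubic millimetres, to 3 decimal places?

Profile (r,z), 6 vertices: (3,19.5) (13,8) (19.5,17) (14.5,29) (8.5,36) (5.5,33.5)
edge 0: (3,19.5)→(13,8)  cross = 3·8 − 13·19.5 = -229.5000; (r_i+r_j)·cross = 16·-229.5000 = -3672.0000
edge 1: (13,8)→(19.5,17)  cross = 13·17 − 19.5·8 = 65.0000; (r_i+r_j)·cross = 32.5·65.0000 = 2112.5000
edge 2: (19.5,17)→(14.5,29)  cross = 19.5·29 − 14.5·17 = 319.0000; (r_i+r_j)·cross = 34·319.0000 = 10846.0000
edge 3: (14.5,29)→(8.5,36)  cross = 14.5·36 − 8.5·29 = 275.5000; (r_i+r_j)·cross = 23·275.5000 = 6336.5000
edge 4: (8.5,36)→(5.5,33.5)  cross = 8.5·33.5 − 5.5·36 = 86.7500; (r_i+r_j)·cross = 14·86.7500 = 1214.5000
edge 5: (5.5,33.5)→(3,19.5)  cross = 5.5·19.5 − 3·33.5 = 6.7500; (r_i+r_j)·cross = 8.5·6.7500 = 57.3750
Σcross = 523.5000 → A = |Σcross|/2 = 261.7500 mm²
Σ(r_i+r_j)·cross = 16894.8750 → first moment M = |Σ|/6 = 2815.8125
R_c = M/A = 2815.8125/261.7500 = 10.7576 mm
θ = 300° = 5.235988 rad
V = θ·R_c·A = 5.235988·10.7576·261.7500 = 14743.560 mm³

Volume = 14743.560 mm³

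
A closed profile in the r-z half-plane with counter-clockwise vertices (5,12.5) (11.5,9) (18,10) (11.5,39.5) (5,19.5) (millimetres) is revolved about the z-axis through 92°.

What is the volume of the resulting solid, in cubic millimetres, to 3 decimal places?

Volume = 3922.598 mm³

Profile (r,z), 5 vertices: (5,12.5) (11.5,9) (18,10) (11.5,39.5) (5,19.5)
edge 0: (5,12.5)→(11.5,9)  cross = 5·9 − 11.5·12.5 = -98.7500; (r_i+r_j)·cross = 16.5·-98.7500 = -1629.3750
edge 1: (11.5,9)→(18,10)  cross = 11.5·10 − 18·9 = -47.0000; (r_i+r_j)·cross = 29.5·-47.0000 = -1386.5000
edge 2: (18,10)→(11.5,39.5)  cross = 18·39.5 − 11.5·10 = 596.0000; (r_i+r_j)·cross = 29.5·596.0000 = 17582.0000
edge 3: (11.5,39.5)→(5,19.5)  cross = 11.5·19.5 − 5·39.5 = 26.7500; (r_i+r_j)·cross = 16.5·26.7500 = 441.3750
edge 4: (5,19.5)→(5,12.5)  cross = 5·12.5 − 5·19.5 = -35.0000; (r_i+r_j)·cross = 10·-35.0000 = -350.0000
Σcross = 442.0000 → A = |Σcross|/2 = 221.0000 mm²
Σ(r_i+r_j)·cross = 14657.5000 → first moment M = |Σ|/6 = 2442.9167
R_c = M/A = 2442.9167/221.0000 = 11.0539 mm
θ = 92° = 1.605703 rad
V = θ·R_c·A = 1.605703·11.0539·221.0000 = 3922.598 mm³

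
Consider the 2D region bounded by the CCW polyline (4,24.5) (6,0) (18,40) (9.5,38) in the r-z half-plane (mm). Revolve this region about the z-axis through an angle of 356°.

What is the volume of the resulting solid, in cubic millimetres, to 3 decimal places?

Volume = 14228.752 mm³

Profile (r,z), 4 vertices: (4,24.5) (6,0) (18,40) (9.5,38)
edge 0: (4,24.5)→(6,0)  cross = 4·0 − 6·24.5 = -147.0000; (r_i+r_j)·cross = 10·-147.0000 = -1470.0000
edge 1: (6,0)→(18,40)  cross = 6·40 − 18·0 = 240.0000; (r_i+r_j)·cross = 24·240.0000 = 5760.0000
edge 2: (18,40)→(9.5,38)  cross = 18·38 − 9.5·40 = 304.0000; (r_i+r_j)·cross = 27.5·304.0000 = 8360.0000
edge 3: (9.5,38)→(4,24.5)  cross = 9.5·24.5 − 4·38 = 80.7500; (r_i+r_j)·cross = 13.5·80.7500 = 1090.1250
Σcross = 477.7500 → A = |Σcross|/2 = 238.8750 mm²
Σ(r_i+r_j)·cross = 13740.1250 → first moment M = |Σ|/6 = 2290.0208
R_c = M/A = 2290.0208/238.8750 = 9.5867 mm
θ = 356° = 6.213372 rad
V = θ·R_c·A = 6.213372·9.5867·238.8750 = 14228.752 mm³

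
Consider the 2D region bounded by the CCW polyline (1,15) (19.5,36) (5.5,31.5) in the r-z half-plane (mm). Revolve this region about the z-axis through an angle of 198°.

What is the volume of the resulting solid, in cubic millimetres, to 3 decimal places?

Profile (r,z), 3 vertices: (1,15) (19.5,36) (5.5,31.5)
edge 0: (1,15)→(19.5,36)  cross = 1·36 − 19.5·15 = -256.5000; (r_i+r_j)·cross = 20.5·-256.5000 = -5258.2500
edge 1: (19.5,36)→(5.5,31.5)  cross = 19.5·31.5 − 5.5·36 = 416.2500; (r_i+r_j)·cross = 25·416.2500 = 10406.2500
edge 2: (5.5,31.5)→(1,15)  cross = 5.5·15 − 1·31.5 = 51.0000; (r_i+r_j)·cross = 6.5·51.0000 = 331.5000
Σcross = 210.7500 → A = |Σcross|/2 = 105.3750 mm²
Σ(r_i+r_j)·cross = 5479.5000 → first moment M = |Σ|/6 = 913.2500
R_c = M/A = 913.2500/105.3750 = 8.6667 mm
θ = 198° = 3.455752 rad
V = θ·R_c·A = 3.455752·8.6667·105.3750 = 3155.965 mm³

Volume = 3155.965 mm³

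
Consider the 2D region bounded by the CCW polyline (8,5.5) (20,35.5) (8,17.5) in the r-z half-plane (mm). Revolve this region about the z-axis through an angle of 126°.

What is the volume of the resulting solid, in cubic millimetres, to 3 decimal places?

Volume = 1900.035 mm³

Profile (r,z), 3 vertices: (8,5.5) (20,35.5) (8,17.5)
edge 0: (8,5.5)→(20,35.5)  cross = 8·35.5 − 20·5.5 = 174.0000; (r_i+r_j)·cross = 28·174.0000 = 4872.0000
edge 1: (20,35.5)→(8,17.5)  cross = 20·17.5 − 8·35.5 = 66.0000; (r_i+r_j)·cross = 28·66.0000 = 1848.0000
edge 2: (8,17.5)→(8,5.5)  cross = 8·5.5 − 8·17.5 = -96.0000; (r_i+r_j)·cross = 16·-96.0000 = -1536.0000
Σcross = 144.0000 → A = |Σcross|/2 = 72.0000 mm²
Σ(r_i+r_j)·cross = 5184.0000 → first moment M = |Σ|/6 = 864.0000
R_c = M/A = 864.0000/72.0000 = 12.0000 mm
θ = 126° = 2.199115 rad
V = θ·R_c·A = 2.199115·12.0000·72.0000 = 1900.035 mm³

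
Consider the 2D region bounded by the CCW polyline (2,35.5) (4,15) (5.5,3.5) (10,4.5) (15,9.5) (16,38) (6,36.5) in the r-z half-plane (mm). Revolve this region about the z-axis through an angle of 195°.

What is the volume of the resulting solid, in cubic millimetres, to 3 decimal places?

Profile (r,z), 7 vertices: (2,35.5) (4,15) (5.5,3.5) (10,4.5) (15,9.5) (16,38) (6,36.5)
edge 0: (2,35.5)→(4,15)  cross = 2·15 − 4·35.5 = -112.0000; (r_i+r_j)·cross = 6·-112.0000 = -672.0000
edge 1: (4,15)→(5.5,3.5)  cross = 4·3.5 − 5.5·15 = -68.5000; (r_i+r_j)·cross = 9.5·-68.5000 = -650.7500
edge 2: (5.5,3.5)→(10,4.5)  cross = 5.5·4.5 − 10·3.5 = -10.2500; (r_i+r_j)·cross = 15.5·-10.2500 = -158.8750
edge 3: (10,4.5)→(15,9.5)  cross = 10·9.5 − 15·4.5 = 27.5000; (r_i+r_j)·cross = 25·27.5000 = 687.5000
edge 4: (15,9.5)→(16,38)  cross = 15·38 − 16·9.5 = 418.0000; (r_i+r_j)·cross = 31·418.0000 = 12958.0000
edge 5: (16,38)→(6,36.5)  cross = 16·36.5 − 6·38 = 356.0000; (r_i+r_j)·cross = 22·356.0000 = 7832.0000
edge 6: (6,36.5)→(2,35.5)  cross = 6·35.5 − 2·36.5 = 140.0000; (r_i+r_j)·cross = 8·140.0000 = 1120.0000
Σcross = 750.7500 → A = |Σcross|/2 = 375.3750 mm²
Σ(r_i+r_j)·cross = 21115.8750 → first moment M = |Σ|/6 = 3519.3125
R_c = M/A = 3519.3125/375.3750 = 9.3755 mm
θ = 195° = 3.403392 rad
V = θ·R_c·A = 3.403392·9.3755·375.3750 = 11977.600 mm³

Volume = 11977.600 mm³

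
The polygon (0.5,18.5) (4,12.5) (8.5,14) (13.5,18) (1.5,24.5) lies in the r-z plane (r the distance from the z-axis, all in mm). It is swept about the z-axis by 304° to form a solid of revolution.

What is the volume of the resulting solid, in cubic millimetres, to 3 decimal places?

Volume = 2531.088 mm³

Profile (r,z), 5 vertices: (0.5,18.5) (4,12.5) (8.5,14) (13.5,18) (1.5,24.5)
edge 0: (0.5,18.5)→(4,12.5)  cross = 0.5·12.5 − 4·18.5 = -67.7500; (r_i+r_j)·cross = 4.5·-67.7500 = -304.8750
edge 1: (4,12.5)→(8.5,14)  cross = 4·14 − 8.5·12.5 = -50.2500; (r_i+r_j)·cross = 12.5·-50.2500 = -628.1250
edge 2: (8.5,14)→(13.5,18)  cross = 8.5·18 − 13.5·14 = -36.0000; (r_i+r_j)·cross = 22·-36.0000 = -792.0000
edge 3: (13.5,18)→(1.5,24.5)  cross = 13.5·24.5 − 1.5·18 = 303.7500; (r_i+r_j)·cross = 15·303.7500 = 4556.2500
edge 4: (1.5,24.5)→(0.5,18.5)  cross = 1.5·18.5 − 0.5·24.5 = 15.5000; (r_i+r_j)·cross = 2·15.5000 = 31.0000
Σcross = 165.2500 → A = |Σcross|/2 = 82.6250 mm²
Σ(r_i+r_j)·cross = 2862.2500 → first moment M = |Σ|/6 = 477.0417
R_c = M/A = 477.0417/82.6250 = 5.7736 mm
θ = 304° = 5.305801 rad
V = θ·R_c·A = 5.305801·5.7736·82.6250 = 2531.088 mm³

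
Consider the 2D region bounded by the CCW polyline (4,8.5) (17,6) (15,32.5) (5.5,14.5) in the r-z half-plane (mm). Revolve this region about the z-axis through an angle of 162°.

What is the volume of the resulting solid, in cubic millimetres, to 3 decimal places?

Volume = 6105.842 mm³

Profile (r,z), 4 vertices: (4,8.5) (17,6) (15,32.5) (5.5,14.5)
edge 0: (4,8.5)→(17,6)  cross = 4·6 − 17·8.5 = -120.5000; (r_i+r_j)·cross = 21·-120.5000 = -2530.5000
edge 1: (17,6)→(15,32.5)  cross = 17·32.5 − 15·6 = 462.5000; (r_i+r_j)·cross = 32·462.5000 = 14800.0000
edge 2: (15,32.5)→(5.5,14.5)  cross = 15·14.5 − 5.5·32.5 = 38.7500; (r_i+r_j)·cross = 20.5·38.7500 = 794.3750
edge 3: (5.5,14.5)→(4,8.5)  cross = 5.5·8.5 − 4·14.5 = -11.2500; (r_i+r_j)·cross = 9.5·-11.2500 = -106.8750
Σcross = 369.5000 → A = |Σcross|/2 = 184.7500 mm²
Σ(r_i+r_j)·cross = 12957.0000 → first moment M = |Σ|/6 = 2159.5000
R_c = M/A = 2159.5000/184.7500 = 11.6888 mm
θ = 162° = 2.827433 rad
V = θ·R_c·A = 2.827433·11.6888·184.7500 = 6105.842 mm³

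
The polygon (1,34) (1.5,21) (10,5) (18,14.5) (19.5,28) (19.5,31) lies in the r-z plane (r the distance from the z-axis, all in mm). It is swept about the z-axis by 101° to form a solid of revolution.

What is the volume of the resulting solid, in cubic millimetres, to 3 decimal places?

Profile (r,z), 6 vertices: (1,34) (1.5,21) (10,5) (18,14.5) (19.5,28) (19.5,31)
edge 0: (1,34)→(1.5,21)  cross = 1·21 − 1.5·34 = -30.0000; (r_i+r_j)·cross = 2.5·-30.0000 = -75.0000
edge 1: (1.5,21)→(10,5)  cross = 1.5·5 − 10·21 = -202.5000; (r_i+r_j)·cross = 11.5·-202.5000 = -2328.7500
edge 2: (10,5)→(18,14.5)  cross = 10·14.5 − 18·5 = 55.0000; (r_i+r_j)·cross = 28·55.0000 = 1540.0000
edge 3: (18,14.5)→(19.5,28)  cross = 18·28 − 19.5·14.5 = 221.2500; (r_i+r_j)·cross = 37.5·221.2500 = 8296.8750
edge 4: (19.5,28)→(19.5,31)  cross = 19.5·31 − 19.5·28 = 58.5000; (r_i+r_j)·cross = 39·58.5000 = 2281.5000
edge 5: (19.5,31)→(1,34)  cross = 19.5·34 − 1·31 = 632.0000; (r_i+r_j)·cross = 20.5·632.0000 = 12956.0000
Σcross = 734.2500 → A = |Σcross|/2 = 367.1250 mm²
Σ(r_i+r_j)·cross = 22670.6250 → first moment M = |Σ|/6 = 3778.4375
R_c = M/A = 3778.4375/367.1250 = 10.2920 mm
θ = 101° = 1.762783 rad
V = θ·R_c·A = 1.762783·10.2920·367.1250 = 6660.564 mm³

Volume = 6660.564 mm³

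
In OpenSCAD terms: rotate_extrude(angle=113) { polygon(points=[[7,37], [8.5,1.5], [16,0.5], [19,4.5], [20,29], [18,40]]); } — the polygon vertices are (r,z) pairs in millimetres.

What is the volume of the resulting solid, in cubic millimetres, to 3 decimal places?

Volume = 11565.316 mm³

Profile (r,z), 6 vertices: (7,37) (8.5,1.5) (16,0.5) (19,4.5) (20,29) (18,40)
edge 0: (7,37)→(8.5,1.5)  cross = 7·1.5 − 8.5·37 = -304.0000; (r_i+r_j)·cross = 15.5·-304.0000 = -4712.0000
edge 1: (8.5,1.5)→(16,0.5)  cross = 8.5·0.5 − 16·1.5 = -19.7500; (r_i+r_j)·cross = 24.5·-19.7500 = -483.8750
edge 2: (16,0.5)→(19,4.5)  cross = 16·4.5 − 19·0.5 = 62.5000; (r_i+r_j)·cross = 35·62.5000 = 2187.5000
edge 3: (19,4.5)→(20,29)  cross = 19·29 − 20·4.5 = 461.0000; (r_i+r_j)·cross = 39·461.0000 = 17979.0000
edge 4: (20,29)→(18,40)  cross = 20·40 − 18·29 = 278.0000; (r_i+r_j)·cross = 38·278.0000 = 10564.0000
edge 5: (18,40)→(7,37)  cross = 18·37 − 7·40 = 386.0000; (r_i+r_j)·cross = 25·386.0000 = 9650.0000
Σcross = 863.7500 → A = |Σcross|/2 = 431.8750 mm²
Σ(r_i+r_j)·cross = 35184.6250 → first moment M = |Σ|/6 = 5864.1042
R_c = M/A = 5864.1042/431.8750 = 13.5782 mm
θ = 113° = 1.972222 rad
V = θ·R_c·A = 1.972222·13.5782·431.8750 = 11565.316 mm³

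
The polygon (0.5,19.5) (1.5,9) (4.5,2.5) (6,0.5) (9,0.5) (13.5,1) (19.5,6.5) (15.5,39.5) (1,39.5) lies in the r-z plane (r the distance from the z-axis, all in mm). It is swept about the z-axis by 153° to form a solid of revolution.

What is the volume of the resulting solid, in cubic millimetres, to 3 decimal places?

Volume = 15469.804 mm³

Profile (r,z), 9 vertices: (0.5,19.5) (1.5,9) (4.5,2.5) (6,0.5) (9,0.5) (13.5,1) (19.5,6.5) (15.5,39.5) (1,39.5)
edge 0: (0.5,19.5)→(1.5,9)  cross = 0.5·9 − 1.5·19.5 = -24.7500; (r_i+r_j)·cross = 2·-24.7500 = -49.5000
edge 1: (1.5,9)→(4.5,2.5)  cross = 1.5·2.5 − 4.5·9 = -36.7500; (r_i+r_j)·cross = 6·-36.7500 = -220.5000
edge 2: (4.5,2.5)→(6,0.5)  cross = 4.5·0.5 − 6·2.5 = -12.7500; (r_i+r_j)·cross = 10.5·-12.7500 = -133.8750
edge 3: (6,0.5)→(9,0.5)  cross = 6·0.5 − 9·0.5 = -1.5000; (r_i+r_j)·cross = 15·-1.5000 = -22.5000
edge 4: (9,0.5)→(13.5,1)  cross = 9·1 − 13.5·0.5 = 2.2500; (r_i+r_j)·cross = 22.5·2.2500 = 50.6250
edge 5: (13.5,1)→(19.5,6.5)  cross = 13.5·6.5 − 19.5·1 = 68.2500; (r_i+r_j)·cross = 33·68.2500 = 2252.2500
edge 6: (19.5,6.5)→(15.5,39.5)  cross = 19.5·39.5 − 15.5·6.5 = 669.5000; (r_i+r_j)·cross = 35·669.5000 = 23432.5000
edge 7: (15.5,39.5)→(1,39.5)  cross = 15.5·39.5 − 1·39.5 = 572.7500; (r_i+r_j)·cross = 16.5·572.7500 = 9450.3750
edge 8: (1,39.5)→(0.5,19.5)  cross = 1·19.5 − 0.5·39.5 = -0.2500; (r_i+r_j)·cross = 1.5·-0.2500 = -0.3750
Σcross = 1236.7500 → A = |Σcross|/2 = 618.3750 mm²
Σ(r_i+r_j)·cross = 34759.0000 → first moment M = |Σ|/6 = 5793.1667
R_c = M/A = 5793.1667/618.3750 = 9.3684 mm
θ = 153° = 2.670354 rad
V = θ·R_c·A = 2.670354·9.3684·618.3750 = 15469.804 mm³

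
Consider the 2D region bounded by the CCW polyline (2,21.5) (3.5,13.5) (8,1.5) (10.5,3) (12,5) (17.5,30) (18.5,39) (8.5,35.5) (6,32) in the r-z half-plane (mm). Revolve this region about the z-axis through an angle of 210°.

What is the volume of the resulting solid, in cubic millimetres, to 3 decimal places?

Profile (r,z), 9 vertices: (2,21.5) (3.5,13.5) (8,1.5) (10.5,3) (12,5) (17.5,30) (18.5,39) (8.5,35.5) (6,32)
edge 0: (2,21.5)→(3.5,13.5)  cross = 2·13.5 − 3.5·21.5 = -48.2500; (r_i+r_j)·cross = 5.5·-48.2500 = -265.3750
edge 1: (3.5,13.5)→(8,1.5)  cross = 3.5·1.5 − 8·13.5 = -102.7500; (r_i+r_j)·cross = 11.5·-102.7500 = -1181.6250
edge 2: (8,1.5)→(10.5,3)  cross = 8·3 − 10.5·1.5 = 8.2500; (r_i+r_j)·cross = 18.5·8.2500 = 152.6250
edge 3: (10.5,3)→(12,5)  cross = 10.5·5 − 12·3 = 16.5000; (r_i+r_j)·cross = 22.5·16.5000 = 371.2500
edge 4: (12,5)→(17.5,30)  cross = 12·30 − 17.5·5 = 272.5000; (r_i+r_j)·cross = 29.5·272.5000 = 8038.7500
edge 5: (17.5,30)→(18.5,39)  cross = 17.5·39 − 18.5·30 = 127.5000; (r_i+r_j)·cross = 36·127.5000 = 4590.0000
edge 6: (18.5,39)→(8.5,35.5)  cross = 18.5·35.5 − 8.5·39 = 325.2500; (r_i+r_j)·cross = 27·325.2500 = 8781.7500
edge 7: (8.5,35.5)→(6,32)  cross = 8.5·32 − 6·35.5 = 59.0000; (r_i+r_j)·cross = 14.5·59.0000 = 855.5000
edge 8: (6,32)→(2,21.5)  cross = 6·21.5 − 2·32 = 65.0000; (r_i+r_j)·cross = 8·65.0000 = 520.0000
Σcross = 723.0000 → A = |Σcross|/2 = 361.5000 mm²
Σ(r_i+r_j)·cross = 21862.8750 → first moment M = |Σ|/6 = 3643.8125
R_c = M/A = 3643.8125/361.5000 = 10.0797 mm
θ = 210° = 3.665191 rad
V = θ·R_c·A = 3.665191·10.0797·361.5000 = 13355.270 mm³

Volume = 13355.270 mm³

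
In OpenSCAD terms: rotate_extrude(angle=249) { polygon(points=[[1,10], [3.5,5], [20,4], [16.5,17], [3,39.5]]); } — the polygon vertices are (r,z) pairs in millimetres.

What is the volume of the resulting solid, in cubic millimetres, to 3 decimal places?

Volume = 14139.740 mm³

Profile (r,z), 5 vertices: (1,10) (3.5,5) (20,4) (16.5,17) (3,39.5)
edge 0: (1,10)→(3.5,5)  cross = 1·5 − 3.5·10 = -30.0000; (r_i+r_j)·cross = 4.5·-30.0000 = -135.0000
edge 1: (3.5,5)→(20,4)  cross = 3.5·4 − 20·5 = -86.0000; (r_i+r_j)·cross = 23.5·-86.0000 = -2021.0000
edge 2: (20,4)→(16.5,17)  cross = 20·17 − 16.5·4 = 274.0000; (r_i+r_j)·cross = 36.5·274.0000 = 10001.0000
edge 3: (16.5,17)→(3,39.5)  cross = 16.5·39.5 − 3·17 = 600.7500; (r_i+r_j)·cross = 19.5·600.7500 = 11714.6250
edge 4: (3,39.5)→(1,10)  cross = 3·10 − 1·39.5 = -9.5000; (r_i+r_j)·cross = 4·-9.5000 = -38.0000
Σcross = 749.2500 → A = |Σcross|/2 = 374.6250 mm²
Σ(r_i+r_j)·cross = 19521.6250 → first moment M = |Σ|/6 = 3253.6042
R_c = M/A = 3253.6042/374.6250 = 8.6850 mm
θ = 249° = 4.345870 rad
V = θ·R_c·A = 4.345870·8.6850·374.6250 = 14139.740 mm³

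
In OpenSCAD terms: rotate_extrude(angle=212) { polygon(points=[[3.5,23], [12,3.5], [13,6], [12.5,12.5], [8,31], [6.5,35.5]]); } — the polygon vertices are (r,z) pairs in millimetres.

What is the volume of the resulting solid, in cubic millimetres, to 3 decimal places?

Volume = 3791.444 mm³

Profile (r,z), 6 vertices: (3.5,23) (12,3.5) (13,6) (12.5,12.5) (8,31) (6.5,35.5)
edge 0: (3.5,23)→(12,3.5)  cross = 3.5·3.5 − 12·23 = -263.7500; (r_i+r_j)·cross = 15.5·-263.7500 = -4088.1250
edge 1: (12,3.5)→(13,6)  cross = 12·6 − 13·3.5 = 26.5000; (r_i+r_j)·cross = 25·26.5000 = 662.5000
edge 2: (13,6)→(12.5,12.5)  cross = 13·12.5 − 12.5·6 = 87.5000; (r_i+r_j)·cross = 25.5·87.5000 = 2231.2500
edge 3: (12.5,12.5)→(8,31)  cross = 12.5·31 − 8·12.5 = 287.5000; (r_i+r_j)·cross = 20.5·287.5000 = 5893.7500
edge 4: (8,31)→(6.5,35.5)  cross = 8·35.5 − 6.5·31 = 82.5000; (r_i+r_j)·cross = 14.5·82.5000 = 1196.2500
edge 5: (6.5,35.5)→(3.5,23)  cross = 6.5·23 − 3.5·35.5 = 25.2500; (r_i+r_j)·cross = 10·25.2500 = 252.5000
Σcross = 245.5000 → A = |Σcross|/2 = 122.7500 mm²
Σ(r_i+r_j)·cross = 6148.1250 → first moment M = |Σ|/6 = 1024.6875
R_c = M/A = 1024.6875/122.7500 = 8.3478 mm
θ = 212° = 3.700098 rad
V = θ·R_c·A = 3.700098·8.3478·122.7500 = 3791.444 mm³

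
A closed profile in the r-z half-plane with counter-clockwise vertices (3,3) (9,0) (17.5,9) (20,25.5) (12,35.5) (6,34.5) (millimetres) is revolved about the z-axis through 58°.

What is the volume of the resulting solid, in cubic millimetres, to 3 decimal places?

Volume = 4653.734 mm³

Profile (r,z), 6 vertices: (3,3) (9,0) (17.5,9) (20,25.5) (12,35.5) (6,34.5)
edge 0: (3,3)→(9,0)  cross = 3·0 − 9·3 = -27.0000; (r_i+r_j)·cross = 12·-27.0000 = -324.0000
edge 1: (9,0)→(17.5,9)  cross = 9·9 − 17.5·0 = 81.0000; (r_i+r_j)·cross = 26.5·81.0000 = 2146.5000
edge 2: (17.5,9)→(20,25.5)  cross = 17.5·25.5 − 20·9 = 266.2500; (r_i+r_j)·cross = 37.5·266.2500 = 9984.3750
edge 3: (20,25.5)→(12,35.5)  cross = 20·35.5 − 12·25.5 = 404.0000; (r_i+r_j)·cross = 32·404.0000 = 12928.0000
edge 4: (12,35.5)→(6,34.5)  cross = 12·34.5 − 6·35.5 = 201.0000; (r_i+r_j)·cross = 18·201.0000 = 3618.0000
edge 5: (6,34.5)→(3,3)  cross = 6·3 − 3·34.5 = -85.5000; (r_i+r_j)·cross = 9·-85.5000 = -769.5000
Σcross = 839.7500 → A = |Σcross|/2 = 419.8750 mm²
Σ(r_i+r_j)·cross = 27583.3750 → first moment M = |Σ|/6 = 4597.2292
R_c = M/A = 4597.2292/419.8750 = 10.9490 mm
θ = 58° = 1.012291 rad
V = θ·R_c·A = 1.012291·10.9490·419.8750 = 4653.734 mm³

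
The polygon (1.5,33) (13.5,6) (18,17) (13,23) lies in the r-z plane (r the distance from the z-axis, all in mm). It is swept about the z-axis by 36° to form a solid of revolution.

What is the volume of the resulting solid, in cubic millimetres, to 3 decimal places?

Volume = 940.698 mm³

Profile (r,z), 4 vertices: (1.5,33) (13.5,6) (18,17) (13,23)
edge 0: (1.5,33)→(13.5,6)  cross = 1.5·6 − 13.5·33 = -436.5000; (r_i+r_j)·cross = 15·-436.5000 = -6547.5000
edge 1: (13.5,6)→(18,17)  cross = 13.5·17 − 18·6 = 121.5000; (r_i+r_j)·cross = 31.5·121.5000 = 3827.2500
edge 2: (18,17)→(13,23)  cross = 18·23 − 13·17 = 193.0000; (r_i+r_j)·cross = 31·193.0000 = 5983.0000
edge 3: (13,23)→(1.5,33)  cross = 13·33 − 1.5·23 = 394.5000; (r_i+r_j)·cross = 14.5·394.5000 = 5720.2500
Σcross = 272.5000 → A = |Σcross|/2 = 136.2500 mm²
Σ(r_i+r_j)·cross = 8983.0000 → first moment M = |Σ|/6 = 1497.1667
R_c = M/A = 1497.1667/136.2500 = 10.9884 mm
θ = 36° = 0.628319 rad
V = θ·R_c·A = 0.628319·10.9884·136.2500 = 940.698 mm³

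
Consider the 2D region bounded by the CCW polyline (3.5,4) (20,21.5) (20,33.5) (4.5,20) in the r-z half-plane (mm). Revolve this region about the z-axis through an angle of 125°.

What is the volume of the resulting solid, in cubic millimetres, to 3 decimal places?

Volume = 5519.240 mm³

Profile (r,z), 4 vertices: (3.5,4) (20,21.5) (20,33.5) (4.5,20)
edge 0: (3.5,4)→(20,21.5)  cross = 3.5·21.5 − 20·4 = -4.7500; (r_i+r_j)·cross = 23.5·-4.7500 = -111.6250
edge 1: (20,21.5)→(20,33.5)  cross = 20·33.5 − 20·21.5 = 240.0000; (r_i+r_j)·cross = 40·240.0000 = 9600.0000
edge 2: (20,33.5)→(4.5,20)  cross = 20·20 − 4.5·33.5 = 249.2500; (r_i+r_j)·cross = 24.5·249.2500 = 6106.6250
edge 3: (4.5,20)→(3.5,4)  cross = 4.5·4 − 3.5·20 = -52.0000; (r_i+r_j)·cross = 8·-52.0000 = -416.0000
Σcross = 432.5000 → A = |Σcross|/2 = 216.2500 mm²
Σ(r_i+r_j)·cross = 15179.0000 → first moment M = |Σ|/6 = 2529.8333
R_c = M/A = 2529.8333/216.2500 = 11.6987 mm
θ = 125° = 2.181662 rad
V = θ·R_c·A = 2.181662·11.6987·216.2500 = 5519.240 mm³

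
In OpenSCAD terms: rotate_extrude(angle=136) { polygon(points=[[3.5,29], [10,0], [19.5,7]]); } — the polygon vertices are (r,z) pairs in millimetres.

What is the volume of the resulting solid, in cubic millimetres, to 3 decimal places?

Volume = 4190.675 mm³

Profile (r,z), 3 vertices: (3.5,29) (10,0) (19.5,7)
edge 0: (3.5,29)→(10,0)  cross = 3.5·0 − 10·29 = -290.0000; (r_i+r_j)·cross = 13.5·-290.0000 = -3915.0000
edge 1: (10,0)→(19.5,7)  cross = 10·7 − 19.5·0 = 70.0000; (r_i+r_j)·cross = 29.5·70.0000 = 2065.0000
edge 2: (19.5,7)→(3.5,29)  cross = 19.5·29 − 3.5·7 = 541.0000; (r_i+r_j)·cross = 23·541.0000 = 12443.0000
Σcross = 321.0000 → A = |Σcross|/2 = 160.5000 mm²
Σ(r_i+r_j)·cross = 10593.0000 → first moment M = |Σ|/6 = 1765.5000
R_c = M/A = 1765.5000/160.5000 = 11.0000 mm
θ = 136° = 2.373648 rad
V = θ·R_c·A = 2.373648·11.0000·160.5000 = 4190.675 mm³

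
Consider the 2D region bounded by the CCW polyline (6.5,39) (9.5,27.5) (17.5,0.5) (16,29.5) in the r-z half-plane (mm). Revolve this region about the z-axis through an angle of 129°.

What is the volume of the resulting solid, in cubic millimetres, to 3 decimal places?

Volume = 4059.597 mm³

Profile (r,z), 4 vertices: (6.5,39) (9.5,27.5) (17.5,0.5) (16,29.5)
edge 0: (6.5,39)→(9.5,27.5)  cross = 6.5·27.5 − 9.5·39 = -191.7500; (r_i+r_j)·cross = 16·-191.7500 = -3068.0000
edge 1: (9.5,27.5)→(17.5,0.5)  cross = 9.5·0.5 − 17.5·27.5 = -476.5000; (r_i+r_j)·cross = 27·-476.5000 = -12865.5000
edge 2: (17.5,0.5)→(16,29.5)  cross = 17.5·29.5 − 16·0.5 = 508.2500; (r_i+r_j)·cross = 33.5·508.2500 = 17026.3750
edge 3: (16,29.5)→(6.5,39)  cross = 16·39 − 6.5·29.5 = 432.2500; (r_i+r_j)·cross = 22.5·432.2500 = 9725.6250
Σcross = 272.2500 → A = |Σcross|/2 = 136.1250 mm²
Σ(r_i+r_j)·cross = 10818.5000 → first moment M = |Σ|/6 = 1803.0833
R_c = M/A = 1803.0833/136.1250 = 13.2458 mm
θ = 129° = 2.251475 rad
V = θ·R_c·A = 2.251475·13.2458·136.1250 = 4059.597 mm³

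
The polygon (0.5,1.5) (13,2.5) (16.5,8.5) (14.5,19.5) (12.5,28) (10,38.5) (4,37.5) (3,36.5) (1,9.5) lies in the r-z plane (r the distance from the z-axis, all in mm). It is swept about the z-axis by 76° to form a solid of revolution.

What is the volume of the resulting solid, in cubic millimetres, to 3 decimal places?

Volume = 4454.773 mm³

Profile (r,z), 9 vertices: (0.5,1.5) (13,2.5) (16.5,8.5) (14.5,19.5) (12.5,28) (10,38.5) (4,37.5) (3,36.5) (1,9.5)
edge 0: (0.5,1.5)→(13,2.5)  cross = 0.5·2.5 − 13·1.5 = -18.2500; (r_i+r_j)·cross = 13.5·-18.2500 = -246.3750
edge 1: (13,2.5)→(16.5,8.5)  cross = 13·8.5 − 16.5·2.5 = 69.2500; (r_i+r_j)·cross = 29.5·69.2500 = 2042.8750
edge 2: (16.5,8.5)→(14.5,19.5)  cross = 16.5·19.5 − 14.5·8.5 = 198.5000; (r_i+r_j)·cross = 31·198.5000 = 6153.5000
edge 3: (14.5,19.5)→(12.5,28)  cross = 14.5·28 − 12.5·19.5 = 162.2500; (r_i+r_j)·cross = 27·162.2500 = 4380.7500
edge 4: (12.5,28)→(10,38.5)  cross = 12.5·38.5 − 10·28 = 201.2500; (r_i+r_j)·cross = 22.5·201.2500 = 4528.1250
edge 5: (10,38.5)→(4,37.5)  cross = 10·37.5 − 4·38.5 = 221.0000; (r_i+r_j)·cross = 14·221.0000 = 3094.0000
edge 6: (4,37.5)→(3,36.5)  cross = 4·36.5 − 3·37.5 = 33.5000; (r_i+r_j)·cross = 7·33.5000 = 234.5000
edge 7: (3,36.5)→(1,9.5)  cross = 3·9.5 − 1·36.5 = -8.0000; (r_i+r_j)·cross = 4·-8.0000 = -32.0000
edge 8: (1,9.5)→(0.5,1.5)  cross = 1·1.5 − 0.5·9.5 = -3.2500; (r_i+r_j)·cross = 1.5·-3.2500 = -4.8750
Σcross = 856.2500 → A = |Σcross|/2 = 428.1250 mm²
Σ(r_i+r_j)·cross = 20150.5000 → first moment M = |Σ|/6 = 3358.4167
R_c = M/A = 3358.4167/428.1250 = 7.8445 mm
θ = 76° = 1.326450 rad
V = θ·R_c·A = 1.326450·7.8445·428.1250 = 4454.773 mm³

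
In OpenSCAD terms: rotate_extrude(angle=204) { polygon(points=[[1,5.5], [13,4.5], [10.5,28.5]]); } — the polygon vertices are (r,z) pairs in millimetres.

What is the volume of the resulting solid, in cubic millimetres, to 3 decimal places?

Profile (r,z), 3 vertices: (1,5.5) (13,4.5) (10.5,28.5)
edge 0: (1,5.5)→(13,4.5)  cross = 1·4.5 − 13·5.5 = -67.0000; (r_i+r_j)·cross = 14·-67.0000 = -938.0000
edge 1: (13,4.5)→(10.5,28.5)  cross = 13·28.5 − 10.5·4.5 = 323.2500; (r_i+r_j)·cross = 23.5·323.2500 = 7596.3750
edge 2: (10.5,28.5)→(1,5.5)  cross = 10.5·5.5 − 1·28.5 = 29.2500; (r_i+r_j)·cross = 11.5·29.2500 = 336.3750
Σcross = 285.5000 → A = |Σcross|/2 = 142.7500 mm²
Σ(r_i+r_j)·cross = 6994.7500 → first moment M = |Σ|/6 = 1165.7917
R_c = M/A = 1165.7917/142.7500 = 8.1667 mm
θ = 204° = 3.560472 rad
V = θ·R_c·A = 3.560472·8.1667·142.7500 = 4150.768 mm³

Volume = 4150.768 mm³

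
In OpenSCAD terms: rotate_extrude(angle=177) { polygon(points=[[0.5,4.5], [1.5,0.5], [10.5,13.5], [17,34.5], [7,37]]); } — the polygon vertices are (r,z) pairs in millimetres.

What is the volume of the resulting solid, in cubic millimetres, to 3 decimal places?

Profile (r,z), 5 vertices: (0.5,4.5) (1.5,0.5) (10.5,13.5) (17,34.5) (7,37)
edge 0: (0.5,4.5)→(1.5,0.5)  cross = 0.5·0.5 − 1.5·4.5 = -6.5000; (r_i+r_j)·cross = 2·-6.5000 = -13.0000
edge 1: (1.5,0.5)→(10.5,13.5)  cross = 1.5·13.5 − 10.5·0.5 = 15.0000; (r_i+r_j)·cross = 12·15.0000 = 180.0000
edge 2: (10.5,13.5)→(17,34.5)  cross = 10.5·34.5 − 17·13.5 = 132.7500; (r_i+r_j)·cross = 27.5·132.7500 = 3650.6250
edge 3: (17,34.5)→(7,37)  cross = 17·37 − 7·34.5 = 387.5000; (r_i+r_j)·cross = 24·387.5000 = 9300.0000
edge 4: (7,37)→(0.5,4.5)  cross = 7·4.5 − 0.5·37 = 13.0000; (r_i+r_j)·cross = 7.5·13.0000 = 97.5000
Σcross = 541.7500 → A = |Σcross|/2 = 270.8750 mm²
Σ(r_i+r_j)·cross = 13215.1250 → first moment M = |Σ|/6 = 2202.5208
R_c = M/A = 2202.5208/270.8750 = 8.1311 mm
θ = 177° = 3.089233 rad
V = θ·R_c·A = 3.089233·8.1311·270.8750 = 6804.100 mm³

Volume = 6804.100 mm³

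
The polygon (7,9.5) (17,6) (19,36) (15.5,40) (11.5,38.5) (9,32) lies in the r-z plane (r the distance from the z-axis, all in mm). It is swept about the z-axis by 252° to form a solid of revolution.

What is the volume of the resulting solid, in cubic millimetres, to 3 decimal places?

Profile (r,z), 6 vertices: (7,9.5) (17,6) (19,36) (15.5,40) (11.5,38.5) (9,32)
edge 0: (7,9.5)→(17,6)  cross = 7·6 − 17·9.5 = -119.5000; (r_i+r_j)·cross = 24·-119.5000 = -2868.0000
edge 1: (17,6)→(19,36)  cross = 17·36 − 19·6 = 498.0000; (r_i+r_j)·cross = 36·498.0000 = 17928.0000
edge 2: (19,36)→(15.5,40)  cross = 19·40 − 15.5·36 = 202.0000; (r_i+r_j)·cross = 34.5·202.0000 = 6969.0000
edge 3: (15.5,40)→(11.5,38.5)  cross = 15.5·38.5 − 11.5·40 = 136.7500; (r_i+r_j)·cross = 27·136.7500 = 3692.2500
edge 4: (11.5,38.5)→(9,32)  cross = 11.5·32 − 9·38.5 = 21.5000; (r_i+r_j)·cross = 20.5·21.5000 = 440.7500
edge 5: (9,32)→(7,9.5)  cross = 9·9.5 − 7·32 = -138.5000; (r_i+r_j)·cross = 16·-138.5000 = -2216.0000
Σcross = 600.2500 → A = |Σcross|/2 = 300.1250 mm²
Σ(r_i+r_j)·cross = 23946.0000 → first moment M = |Σ|/6 = 3991.0000
R_c = M/A = 3991.0000/300.1250 = 13.2978 mm
θ = 252° = 4.398230 rad
V = θ·R_c·A = 4.398230·13.2978·300.1250 = 17553.335 mm³

Volume = 17553.335 mm³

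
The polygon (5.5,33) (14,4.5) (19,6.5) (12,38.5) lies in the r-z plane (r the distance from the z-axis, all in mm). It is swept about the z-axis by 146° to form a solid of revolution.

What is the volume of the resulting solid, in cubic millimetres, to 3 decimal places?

Volume = 6429.060 mm³

Profile (r,z), 4 vertices: (5.5,33) (14,4.5) (19,6.5) (12,38.5)
edge 0: (5.5,33)→(14,4.5)  cross = 5.5·4.5 − 14·33 = -437.2500; (r_i+r_j)·cross = 19.5·-437.2500 = -8526.3750
edge 1: (14,4.5)→(19,6.5)  cross = 14·6.5 − 19·4.5 = 5.5000; (r_i+r_j)·cross = 33·5.5000 = 181.5000
edge 2: (19,6.5)→(12,38.5)  cross = 19·38.5 − 12·6.5 = 653.5000; (r_i+r_j)·cross = 31·653.5000 = 20258.5000
edge 3: (12,38.5)→(5.5,33)  cross = 12·33 − 5.5·38.5 = 184.2500; (r_i+r_j)·cross = 17.5·184.2500 = 3224.3750
Σcross = 406.0000 → A = |Σcross|/2 = 203.0000 mm²
Σ(r_i+r_j)·cross = 15138.0000 → first moment M = |Σ|/6 = 2523.0000
R_c = M/A = 2523.0000/203.0000 = 12.4286 mm
θ = 146° = 2.548181 rad
V = θ·R_c·A = 2.548181·12.4286·203.0000 = 6429.060 mm³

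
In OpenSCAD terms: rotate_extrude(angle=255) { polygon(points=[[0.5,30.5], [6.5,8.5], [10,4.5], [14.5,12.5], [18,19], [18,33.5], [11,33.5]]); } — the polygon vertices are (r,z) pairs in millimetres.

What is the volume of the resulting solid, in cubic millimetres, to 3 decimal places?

Profile (r,z), 7 vertices: (0.5,30.5) (6.5,8.5) (10,4.5) (14.5,12.5) (18,19) (18,33.5) (11,33.5)
edge 0: (0.5,30.5)→(6.5,8.5)  cross = 0.5·8.5 − 6.5·30.5 = -194.0000; (r_i+r_j)·cross = 7·-194.0000 = -1358.0000
edge 1: (6.5,8.5)→(10,4.5)  cross = 6.5·4.5 − 10·8.5 = -55.7500; (r_i+r_j)·cross = 16.5·-55.7500 = -919.8750
edge 2: (10,4.5)→(14.5,12.5)  cross = 10·12.5 − 14.5·4.5 = 59.7500; (r_i+r_j)·cross = 24.5·59.7500 = 1463.8750
edge 3: (14.5,12.5)→(18,19)  cross = 14.5·19 − 18·12.5 = 50.5000; (r_i+r_j)·cross = 32.5·50.5000 = 1641.2500
edge 4: (18,19)→(18,33.5)  cross = 18·33.5 − 18·19 = 261.0000; (r_i+r_j)·cross = 36·261.0000 = 9396.0000
edge 5: (18,33.5)→(11,33.5)  cross = 18·33.5 − 11·33.5 = 234.5000; (r_i+r_j)·cross = 29·234.5000 = 6800.5000
edge 6: (11,33.5)→(0.5,30.5)  cross = 11·30.5 − 0.5·33.5 = 318.7500; (r_i+r_j)·cross = 11.5·318.7500 = 3665.6250
Σcross = 674.7500 → A = |Σcross|/2 = 337.3750 mm²
Σ(r_i+r_j)·cross = 20689.3750 → first moment M = |Σ|/6 = 3448.2292
R_c = M/A = 3448.2292/337.3750 = 10.2208 mm
θ = 255° = 4.450590 rad
V = θ·R_c·A = 4.450590·10.2208·337.3750 = 15346.653 mm³

Volume = 15346.653 mm³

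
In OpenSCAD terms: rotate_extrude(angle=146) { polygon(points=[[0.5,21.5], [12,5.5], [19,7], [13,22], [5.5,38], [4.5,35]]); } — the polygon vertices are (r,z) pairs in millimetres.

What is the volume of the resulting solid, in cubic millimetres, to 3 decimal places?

Profile (r,z), 6 vertices: (0.5,21.5) (12,5.5) (19,7) (13,22) (5.5,38) (4.5,35)
edge 0: (0.5,21.5)→(12,5.5)  cross = 0.5·5.5 − 12·21.5 = -255.2500; (r_i+r_j)·cross = 12.5·-255.2500 = -3190.6250
edge 1: (12,5.5)→(19,7)  cross = 12·7 − 19·5.5 = -20.5000; (r_i+r_j)·cross = 31·-20.5000 = -635.5000
edge 2: (19,7)→(13,22)  cross = 19·22 − 13·7 = 327.0000; (r_i+r_j)·cross = 32·327.0000 = 10464.0000
edge 3: (13,22)→(5.5,38)  cross = 13·38 − 5.5·22 = 373.0000; (r_i+r_j)·cross = 18.5·373.0000 = 6900.5000
edge 4: (5.5,38)→(4.5,35)  cross = 5.5·35 − 4.5·38 = 21.5000; (r_i+r_j)·cross = 10·21.5000 = 215.0000
edge 5: (4.5,35)→(0.5,21.5)  cross = 4.5·21.5 − 0.5·35 = 79.2500; (r_i+r_j)·cross = 5·79.2500 = 396.2500
Σcross = 525.0000 → A = |Σcross|/2 = 262.5000 mm²
Σ(r_i+r_j)·cross = 14149.6250 → first moment M = |Σ|/6 = 2358.2708
R_c = M/A = 2358.2708/262.5000 = 8.9839 mm
θ = 146° = 2.548181 rad
V = θ·R_c·A = 2.548181·8.9839·262.5000 = 6009.300 mm³

Volume = 6009.300 mm³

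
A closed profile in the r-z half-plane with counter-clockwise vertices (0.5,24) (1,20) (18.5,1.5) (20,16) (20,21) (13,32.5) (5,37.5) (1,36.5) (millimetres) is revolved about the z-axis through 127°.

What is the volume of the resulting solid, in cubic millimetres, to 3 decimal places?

Volume = 9680.446 mm³

Profile (r,z), 8 vertices: (0.5,24) (1,20) (18.5,1.5) (20,16) (20,21) (13,32.5) (5,37.5) (1,36.5)
edge 0: (0.5,24)→(1,20)  cross = 0.5·20 − 1·24 = -14.0000; (r_i+r_j)·cross = 1.5·-14.0000 = -21.0000
edge 1: (1,20)→(18.5,1.5)  cross = 1·1.5 − 18.5·20 = -368.5000; (r_i+r_j)·cross = 19.5·-368.5000 = -7185.7500
edge 2: (18.5,1.5)→(20,16)  cross = 18.5·16 − 20·1.5 = 266.0000; (r_i+r_j)·cross = 38.5·266.0000 = 10241.0000
edge 3: (20,16)→(20,21)  cross = 20·21 − 20·16 = 100.0000; (r_i+r_j)·cross = 40·100.0000 = 4000.0000
edge 4: (20,21)→(13,32.5)  cross = 20·32.5 − 13·21 = 377.0000; (r_i+r_j)·cross = 33·377.0000 = 12441.0000
edge 5: (13,32.5)→(5,37.5)  cross = 13·37.5 − 5·32.5 = 325.0000; (r_i+r_j)·cross = 18·325.0000 = 5850.0000
edge 6: (5,37.5)→(1,36.5)  cross = 5·36.5 − 1·37.5 = 145.0000; (r_i+r_j)·cross = 6·145.0000 = 870.0000
edge 7: (1,36.5)→(0.5,24)  cross = 1·24 − 0.5·36.5 = 5.7500; (r_i+r_j)·cross = 1.5·5.7500 = 8.6250
Σcross = 836.2500 → A = |Σcross|/2 = 418.1250 mm²
Σ(r_i+r_j)·cross = 26203.8750 → first moment M = |Σ|/6 = 4367.3125
R_c = M/A = 4367.3125/418.1250 = 10.4450 mm
θ = 127° = 2.216568 rad
V = θ·R_c·A = 2.216568·10.4450·418.1250 = 9680.446 mm³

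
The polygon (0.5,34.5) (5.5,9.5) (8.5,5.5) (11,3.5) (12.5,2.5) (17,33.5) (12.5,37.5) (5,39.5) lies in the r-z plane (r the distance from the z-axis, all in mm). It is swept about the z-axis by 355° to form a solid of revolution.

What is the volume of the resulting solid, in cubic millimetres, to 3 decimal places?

Profile (r,z), 8 vertices: (0.5,34.5) (5.5,9.5) (8.5,5.5) (11,3.5) (12.5,2.5) (17,33.5) (12.5,37.5) (5,39.5)
edge 0: (0.5,34.5)→(5.5,9.5)  cross = 0.5·9.5 − 5.5·34.5 = -185.0000; (r_i+r_j)·cross = 6·-185.0000 = -1110.0000
edge 1: (5.5,9.5)→(8.5,5.5)  cross = 5.5·5.5 − 8.5·9.5 = -50.5000; (r_i+r_j)·cross = 14·-50.5000 = -707.0000
edge 2: (8.5,5.5)→(11,3.5)  cross = 8.5·3.5 − 11·5.5 = -30.7500; (r_i+r_j)·cross = 19.5·-30.7500 = -599.6250
edge 3: (11,3.5)→(12.5,2.5)  cross = 11·2.5 − 12.5·3.5 = -16.2500; (r_i+r_j)·cross = 23.5·-16.2500 = -381.8750
edge 4: (12.5,2.5)→(17,33.5)  cross = 12.5·33.5 − 17·2.5 = 376.2500; (r_i+r_j)·cross = 29.5·376.2500 = 11099.3750
edge 5: (17,33.5)→(12.5,37.5)  cross = 17·37.5 − 12.5·33.5 = 218.7500; (r_i+r_j)·cross = 29.5·218.7500 = 6453.1250
edge 6: (12.5,37.5)→(5,39.5)  cross = 12.5·39.5 − 5·37.5 = 306.2500; (r_i+r_j)·cross = 17.5·306.2500 = 5359.3750
edge 7: (5,39.5)→(0.5,34.5)  cross = 5·34.5 − 0.5·39.5 = 152.7500; (r_i+r_j)·cross = 5.5·152.7500 = 840.1250
Σcross = 771.5000 → A = |Σcross|/2 = 385.7500 mm²
Σ(r_i+r_j)·cross = 20953.5000 → first moment M = |Σ|/6 = 3492.2500
R_c = M/A = 3492.2500/385.7500 = 9.0531 mm
θ = 355° = 6.195919 rad
V = θ·R_c·A = 6.195919·9.0531·385.7500 = 21637.698 mm³

Volume = 21637.698 mm³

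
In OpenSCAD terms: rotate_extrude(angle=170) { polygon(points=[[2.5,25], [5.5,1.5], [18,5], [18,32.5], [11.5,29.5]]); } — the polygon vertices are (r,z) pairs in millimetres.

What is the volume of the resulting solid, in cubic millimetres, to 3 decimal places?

Volume = 12062.643 mm³

Profile (r,z), 5 vertices: (2.5,25) (5.5,1.5) (18,5) (18,32.5) (11.5,29.5)
edge 0: (2.5,25)→(5.5,1.5)  cross = 2.5·1.5 − 5.5·25 = -133.7500; (r_i+r_j)·cross = 8·-133.7500 = -1070.0000
edge 1: (5.5,1.5)→(18,5)  cross = 5.5·5 − 18·1.5 = 0.5000; (r_i+r_j)·cross = 23.5·0.5000 = 11.7500
edge 2: (18,5)→(18,32.5)  cross = 18·32.5 − 18·5 = 495.0000; (r_i+r_j)·cross = 36·495.0000 = 17820.0000
edge 3: (18,32.5)→(11.5,29.5)  cross = 18·29.5 − 11.5·32.5 = 157.2500; (r_i+r_j)·cross = 29.5·157.2500 = 4638.8750
edge 4: (11.5,29.5)→(2.5,25)  cross = 11.5·25 − 2.5·29.5 = 213.7500; (r_i+r_j)·cross = 14·213.7500 = 2992.5000
Σcross = 732.7500 → A = |Σcross|/2 = 366.3750 mm²
Σ(r_i+r_j)·cross = 24393.1250 → first moment M = |Σ|/6 = 4065.5208
R_c = M/A = 4065.5208/366.3750 = 11.0966 mm
θ = 170° = 2.967060 rad
V = θ·R_c·A = 2.967060·11.0966·366.3750 = 12062.643 mm³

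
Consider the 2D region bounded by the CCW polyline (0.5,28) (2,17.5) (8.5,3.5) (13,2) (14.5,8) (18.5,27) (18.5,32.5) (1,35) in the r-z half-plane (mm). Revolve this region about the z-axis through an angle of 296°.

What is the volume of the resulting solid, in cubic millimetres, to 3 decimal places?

Volume = 20364.845 mm³

Profile (r,z), 8 vertices: (0.5,28) (2,17.5) (8.5,3.5) (13,2) (14.5,8) (18.5,27) (18.5,32.5) (1,35)
edge 0: (0.5,28)→(2,17.5)  cross = 0.5·17.5 − 2·28 = -47.2500; (r_i+r_j)·cross = 2.5·-47.2500 = -118.1250
edge 1: (2,17.5)→(8.5,3.5)  cross = 2·3.5 − 8.5·17.5 = -141.7500; (r_i+r_j)·cross = 10.5·-141.7500 = -1488.3750
edge 2: (8.5,3.5)→(13,2)  cross = 8.5·2 − 13·3.5 = -28.5000; (r_i+r_j)·cross = 21.5·-28.5000 = -612.7500
edge 3: (13,2)→(14.5,8)  cross = 13·8 − 14.5·2 = 75.0000; (r_i+r_j)·cross = 27.5·75.0000 = 2062.5000
edge 4: (14.5,8)→(18.5,27)  cross = 14.5·27 − 18.5·8 = 243.5000; (r_i+r_j)·cross = 33·243.5000 = 8035.5000
edge 5: (18.5,27)→(18.5,32.5)  cross = 18.5·32.5 − 18.5·27 = 101.7500; (r_i+r_j)·cross = 37·101.7500 = 3764.7500
edge 6: (18.5,32.5)→(1,35)  cross = 18.5·35 − 1·32.5 = 615.0000; (r_i+r_j)·cross = 19.5·615.0000 = 11992.5000
edge 7: (1,35)→(0.5,28)  cross = 1·28 − 0.5·35 = 10.5000; (r_i+r_j)·cross = 1.5·10.5000 = 15.7500
Σcross = 828.2500 → A = |Σcross|/2 = 414.1250 mm²
Σ(r_i+r_j)·cross = 23651.7500 → first moment M = |Σ|/6 = 3941.9583
R_c = M/A = 3941.9583/414.1250 = 9.5188 mm
θ = 296° = 5.166175 rad
V = θ·R_c·A = 5.166175·9.5188·414.1250 = 20364.845 mm³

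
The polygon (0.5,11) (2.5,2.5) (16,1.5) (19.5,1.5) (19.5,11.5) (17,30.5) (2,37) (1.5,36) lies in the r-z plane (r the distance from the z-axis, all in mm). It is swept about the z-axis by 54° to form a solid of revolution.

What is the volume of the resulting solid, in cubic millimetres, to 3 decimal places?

Volume = 5040.469 mm³

Profile (r,z), 8 vertices: (0.5,11) (2.5,2.5) (16,1.5) (19.5,1.5) (19.5,11.5) (17,30.5) (2,37) (1.5,36)
edge 0: (0.5,11)→(2.5,2.5)  cross = 0.5·2.5 − 2.5·11 = -26.2500; (r_i+r_j)·cross = 3·-26.2500 = -78.7500
edge 1: (2.5,2.5)→(16,1.5)  cross = 2.5·1.5 − 16·2.5 = -36.2500; (r_i+r_j)·cross = 18.5·-36.2500 = -670.6250
edge 2: (16,1.5)→(19.5,1.5)  cross = 16·1.5 − 19.5·1.5 = -5.2500; (r_i+r_j)·cross = 35.5·-5.2500 = -186.3750
edge 3: (19.5,1.5)→(19.5,11.5)  cross = 19.5·11.5 − 19.5·1.5 = 195.0000; (r_i+r_j)·cross = 39·195.0000 = 7605.0000
edge 4: (19.5,11.5)→(17,30.5)  cross = 19.5·30.5 − 17·11.5 = 399.2500; (r_i+r_j)·cross = 36.5·399.2500 = 14572.6250
edge 5: (17,30.5)→(2,37)  cross = 17·37 − 2·30.5 = 568.0000; (r_i+r_j)·cross = 19·568.0000 = 10792.0000
edge 6: (2,37)→(1.5,36)  cross = 2·36 − 1.5·37 = 16.5000; (r_i+r_j)·cross = 3.5·16.5000 = 57.7500
edge 7: (1.5,36)→(0.5,11)  cross = 1.5·11 − 0.5·36 = -1.5000; (r_i+r_j)·cross = 2·-1.5000 = -3.0000
Σcross = 1109.5000 → A = |Σcross|/2 = 554.7500 mm²
Σ(r_i+r_j)·cross = 32088.6250 → first moment M = |Σ|/6 = 5348.1042
R_c = M/A = 5348.1042/554.7500 = 9.6406 mm
θ = 54° = 0.942478 rad
V = θ·R_c·A = 0.942478·9.6406·554.7500 = 5040.469 mm³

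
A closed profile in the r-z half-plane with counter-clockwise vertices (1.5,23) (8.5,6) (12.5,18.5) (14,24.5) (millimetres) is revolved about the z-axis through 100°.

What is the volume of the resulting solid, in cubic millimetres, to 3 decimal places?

Profile (r,z), 4 vertices: (1.5,23) (8.5,6) (12.5,18.5) (14,24.5)
edge 0: (1.5,23)→(8.5,6)  cross = 1.5·6 − 8.5·23 = -186.5000; (r_i+r_j)·cross = 10·-186.5000 = -1865.0000
edge 1: (8.5,6)→(12.5,18.5)  cross = 8.5·18.5 − 12.5·6 = 82.2500; (r_i+r_j)·cross = 21·82.2500 = 1727.2500
edge 2: (12.5,18.5)→(14,24.5)  cross = 12.5·24.5 − 14·18.5 = 47.2500; (r_i+r_j)·cross = 26.5·47.2500 = 1252.1250
edge 3: (14,24.5)→(1.5,23)  cross = 14·23 − 1.5·24.5 = 285.2500; (r_i+r_j)·cross = 15.5·285.2500 = 4421.3750
Σcross = 228.2500 → A = |Σcross|/2 = 114.1250 mm²
Σ(r_i+r_j)·cross = 5535.7500 → first moment M = |Σ|/6 = 922.6250
R_c = M/A = 922.6250/114.1250 = 8.0843 mm
θ = 100° = 1.745329 rad
V = θ·R_c·A = 1.745329·8.0843·114.1250 = 1610.284 mm³

Volume = 1610.284 mm³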